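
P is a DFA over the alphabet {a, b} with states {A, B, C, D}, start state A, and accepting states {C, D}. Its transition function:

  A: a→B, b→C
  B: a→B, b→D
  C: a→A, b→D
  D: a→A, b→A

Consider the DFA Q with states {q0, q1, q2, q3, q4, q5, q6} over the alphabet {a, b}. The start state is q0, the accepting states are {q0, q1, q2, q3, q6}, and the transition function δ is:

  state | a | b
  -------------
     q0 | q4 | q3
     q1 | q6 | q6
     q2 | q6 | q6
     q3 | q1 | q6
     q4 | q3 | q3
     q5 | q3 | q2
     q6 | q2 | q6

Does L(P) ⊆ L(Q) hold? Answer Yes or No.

Exploring the product automaton P × Q from the start pair (A, q0), following both machines on each input symbol, reaches 13 state pairs: (A, q0), (B, q4), (C, q3), (B, q3), (D, q3), (A, q1), (D, q6), (B, q1), (A, q6), (B, q6), (C, q6), (A, q2), (B, q2).
P accepts in {C, D} and Q accepts in {q0, q1, q2, q3, q6}. The reachable pairs whose P-component is accepting are (C, q3), (D, q3), (D, q6), (C, q6); in each of them the Q-component is accepting too, so the product for L(P) \ L(Q) (P-component accepting, Q-component rejecting) has no reachable accepting pair and the difference is empty.
Hence every string in L(P) is also in L(Q).

Yes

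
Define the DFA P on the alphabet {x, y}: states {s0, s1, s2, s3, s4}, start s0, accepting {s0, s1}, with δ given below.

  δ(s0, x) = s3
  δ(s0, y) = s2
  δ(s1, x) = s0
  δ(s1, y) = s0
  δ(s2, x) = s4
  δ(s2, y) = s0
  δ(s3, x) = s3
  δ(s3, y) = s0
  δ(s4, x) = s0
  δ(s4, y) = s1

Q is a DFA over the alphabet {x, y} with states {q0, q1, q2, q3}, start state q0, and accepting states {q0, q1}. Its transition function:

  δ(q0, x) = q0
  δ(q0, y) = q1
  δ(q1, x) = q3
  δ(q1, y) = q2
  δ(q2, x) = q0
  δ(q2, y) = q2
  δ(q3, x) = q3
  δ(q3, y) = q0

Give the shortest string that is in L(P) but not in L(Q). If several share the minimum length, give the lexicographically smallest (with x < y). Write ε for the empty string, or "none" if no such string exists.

yy

The string yy is accepted by P but not by Q.
No shorter string lies in the difference, and yy is the lexicographically first length-2 string in L(P) \ L(Q).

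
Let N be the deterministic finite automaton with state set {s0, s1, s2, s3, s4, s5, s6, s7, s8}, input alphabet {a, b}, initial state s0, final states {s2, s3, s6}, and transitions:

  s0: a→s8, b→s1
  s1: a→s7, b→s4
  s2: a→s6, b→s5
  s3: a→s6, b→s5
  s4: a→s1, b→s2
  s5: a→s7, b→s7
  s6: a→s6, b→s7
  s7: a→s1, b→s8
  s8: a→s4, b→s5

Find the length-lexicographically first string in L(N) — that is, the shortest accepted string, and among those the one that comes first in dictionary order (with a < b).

A breadth-first search from s0 reaches an accepting state first via the path s0 → s8 → s4 → s2 on input aab.
No string of length < 3 is accepted (BFS exhausts all shorter strings without reaching an accepting state), and aab is the lexicographically least accepting string of length 3.

aab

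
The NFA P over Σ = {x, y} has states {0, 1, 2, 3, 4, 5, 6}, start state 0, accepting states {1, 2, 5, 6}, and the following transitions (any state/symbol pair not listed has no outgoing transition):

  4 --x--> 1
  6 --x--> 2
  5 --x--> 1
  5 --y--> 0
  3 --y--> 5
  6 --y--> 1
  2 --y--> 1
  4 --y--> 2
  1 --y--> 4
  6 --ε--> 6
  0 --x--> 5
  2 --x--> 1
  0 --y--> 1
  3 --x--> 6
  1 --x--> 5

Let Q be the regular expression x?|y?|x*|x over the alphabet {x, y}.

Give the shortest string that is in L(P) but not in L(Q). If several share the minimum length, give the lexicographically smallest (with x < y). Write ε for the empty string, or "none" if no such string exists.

yx

The string yx is accepted by P but not by Q.
No shorter string lies in the difference, and yx is the lexicographically first length-2 string in L(P) \ L(Q).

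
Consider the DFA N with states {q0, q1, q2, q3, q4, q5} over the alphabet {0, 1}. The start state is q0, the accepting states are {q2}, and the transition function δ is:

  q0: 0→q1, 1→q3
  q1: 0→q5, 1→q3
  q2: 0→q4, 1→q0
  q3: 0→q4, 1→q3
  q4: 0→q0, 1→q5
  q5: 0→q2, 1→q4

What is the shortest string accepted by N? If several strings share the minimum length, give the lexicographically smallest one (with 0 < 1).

A breadth-first search from q0 reaches an accepting state first via the path q0 → q1 → q5 → q2 on input 000.
No string of length < 3 is accepted (BFS exhausts all shorter strings without reaching an accepting state), and 000 is the lexicographically least accepting string of length 3.

000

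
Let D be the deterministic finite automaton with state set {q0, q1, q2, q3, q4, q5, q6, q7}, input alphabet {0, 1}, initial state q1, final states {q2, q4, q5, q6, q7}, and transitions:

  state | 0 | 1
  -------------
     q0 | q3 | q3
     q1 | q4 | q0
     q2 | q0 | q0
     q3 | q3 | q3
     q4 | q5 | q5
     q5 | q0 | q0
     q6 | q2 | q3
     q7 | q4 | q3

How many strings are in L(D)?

The useful subgraph on states {q1, q4, q5} is acyclic, so L(D) is finite; the longest accepting path visits 3 useful states, giving maximum string length 2.
Counting accepting paths from q1 by length: 1 of length 1, 2 of length 2. Total 3.

3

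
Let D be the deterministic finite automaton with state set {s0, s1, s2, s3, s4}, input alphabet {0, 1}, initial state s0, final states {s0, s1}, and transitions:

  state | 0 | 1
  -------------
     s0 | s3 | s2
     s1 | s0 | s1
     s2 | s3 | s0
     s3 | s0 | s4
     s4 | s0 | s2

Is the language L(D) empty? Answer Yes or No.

No

The empty string ε is accepted: the run s0 ends in the accepting state s0.
Since at least one string is accepted, L(D) is not empty.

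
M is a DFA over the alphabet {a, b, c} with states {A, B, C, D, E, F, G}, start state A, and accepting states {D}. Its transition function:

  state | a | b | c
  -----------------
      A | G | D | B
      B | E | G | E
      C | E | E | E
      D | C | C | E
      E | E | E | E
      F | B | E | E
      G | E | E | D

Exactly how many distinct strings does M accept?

The useful subgraph on states {A, B, D, G} is acyclic, so L(M) is finite; the longest accepting path visits 4 useful states, giving maximum string length 3.
Counting accepting paths from A by length: 1 of length 1, 1 of length 2, 1 of length 3. Total 3.

3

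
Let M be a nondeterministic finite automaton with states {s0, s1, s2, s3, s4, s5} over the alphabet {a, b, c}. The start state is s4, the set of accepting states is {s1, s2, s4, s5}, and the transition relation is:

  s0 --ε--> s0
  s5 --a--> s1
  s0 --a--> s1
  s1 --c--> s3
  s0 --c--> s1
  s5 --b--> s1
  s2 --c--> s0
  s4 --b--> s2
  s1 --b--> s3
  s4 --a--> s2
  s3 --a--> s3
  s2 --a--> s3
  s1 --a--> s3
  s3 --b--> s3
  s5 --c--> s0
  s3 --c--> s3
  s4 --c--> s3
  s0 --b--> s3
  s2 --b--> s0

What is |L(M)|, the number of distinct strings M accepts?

The useful subgraph on states {s0, s1, s2, s4} is acyclic, so L(M) is finite; the longest accepting path visits 4 useful states, giving maximum string length 3.
Counting accepting paths from s4 by length: 1 of length 0, 2 of length 1, 8 of length 3. Total 11.

11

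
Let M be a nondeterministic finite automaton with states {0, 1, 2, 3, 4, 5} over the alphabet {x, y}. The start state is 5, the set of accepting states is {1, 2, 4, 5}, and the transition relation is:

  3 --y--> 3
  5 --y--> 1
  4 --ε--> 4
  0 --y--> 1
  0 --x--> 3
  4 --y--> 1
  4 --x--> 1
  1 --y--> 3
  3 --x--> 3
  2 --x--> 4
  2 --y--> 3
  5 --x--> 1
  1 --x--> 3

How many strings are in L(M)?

The useful subgraph on states {1, 5} is acyclic, so L(M) is finite; the longest accepting path visits 2 useful states, giving maximum string length 1.
Counting accepting paths from 5 by length: 1 of length 0, 2 of length 1. Total 3.

3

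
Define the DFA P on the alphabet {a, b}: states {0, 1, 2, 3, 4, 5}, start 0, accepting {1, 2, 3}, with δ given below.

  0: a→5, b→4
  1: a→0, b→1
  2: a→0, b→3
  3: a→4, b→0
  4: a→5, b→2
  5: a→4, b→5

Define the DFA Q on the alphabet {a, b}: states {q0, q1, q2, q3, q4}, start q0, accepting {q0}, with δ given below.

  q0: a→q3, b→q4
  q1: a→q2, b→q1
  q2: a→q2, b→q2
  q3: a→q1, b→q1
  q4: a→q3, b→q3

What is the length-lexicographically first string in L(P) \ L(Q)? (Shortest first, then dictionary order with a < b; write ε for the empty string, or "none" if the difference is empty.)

The string bb is accepted by P but not by Q.
No shorter string lies in the difference, and bb is the lexicographically first length-2 string in L(P) \ L(Q).

bb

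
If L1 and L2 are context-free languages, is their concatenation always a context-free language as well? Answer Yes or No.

Take grammars for L₁ and L₂ with disjoint nonterminals and start symbols S₁, S₂; adding a new start symbol with S → S₁S₂ gives a context-free grammar for L₁L₂.
So the context-free languages are closed under concatenation.

Yes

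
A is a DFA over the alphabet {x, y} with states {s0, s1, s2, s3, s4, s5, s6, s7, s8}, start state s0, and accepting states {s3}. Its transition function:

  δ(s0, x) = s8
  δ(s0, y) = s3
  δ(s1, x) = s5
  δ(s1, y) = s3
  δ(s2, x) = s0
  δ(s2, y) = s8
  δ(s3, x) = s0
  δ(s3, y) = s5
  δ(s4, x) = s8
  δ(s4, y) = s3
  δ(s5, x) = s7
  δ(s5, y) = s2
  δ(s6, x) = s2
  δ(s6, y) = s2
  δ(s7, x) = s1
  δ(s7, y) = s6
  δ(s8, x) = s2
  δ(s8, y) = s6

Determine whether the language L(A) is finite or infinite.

infinite

State s0 is reachable from the start and can reach an accepting state, and it lies on the cycle s0 → s8 → s2 → s0.
Traversing that cycle any number of times yields accepted strings of unbounded length, so the language is infinite.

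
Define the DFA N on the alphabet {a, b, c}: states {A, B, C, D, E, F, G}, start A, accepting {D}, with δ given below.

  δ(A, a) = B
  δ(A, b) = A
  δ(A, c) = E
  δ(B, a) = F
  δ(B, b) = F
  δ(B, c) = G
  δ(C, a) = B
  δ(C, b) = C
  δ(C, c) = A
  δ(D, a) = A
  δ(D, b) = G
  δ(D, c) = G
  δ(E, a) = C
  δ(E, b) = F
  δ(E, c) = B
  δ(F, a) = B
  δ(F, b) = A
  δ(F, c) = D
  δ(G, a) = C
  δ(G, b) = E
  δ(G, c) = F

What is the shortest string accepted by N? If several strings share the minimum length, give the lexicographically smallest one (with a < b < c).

A breadth-first search from A reaches an accepting state first via the path A → B → F → D on input aac.
No string of length < 3 is accepted (BFS exhausts all shorter strings without reaching an accepting state), and aac is the lexicographically least accepting string of length 3.

aac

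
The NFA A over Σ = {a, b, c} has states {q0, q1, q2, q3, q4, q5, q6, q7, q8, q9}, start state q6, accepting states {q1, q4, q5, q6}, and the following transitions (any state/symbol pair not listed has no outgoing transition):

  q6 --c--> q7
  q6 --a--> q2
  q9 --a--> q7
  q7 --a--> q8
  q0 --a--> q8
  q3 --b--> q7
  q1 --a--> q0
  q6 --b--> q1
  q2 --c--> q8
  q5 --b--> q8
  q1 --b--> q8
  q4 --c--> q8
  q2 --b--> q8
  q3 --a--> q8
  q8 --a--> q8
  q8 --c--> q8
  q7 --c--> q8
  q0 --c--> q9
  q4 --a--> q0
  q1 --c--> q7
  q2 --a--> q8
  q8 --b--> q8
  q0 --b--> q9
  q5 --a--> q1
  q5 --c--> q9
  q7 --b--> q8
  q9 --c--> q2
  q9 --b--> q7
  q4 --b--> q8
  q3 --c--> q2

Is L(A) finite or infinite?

finite

The useful states (reachable from q6 and able to reach an accepting state) are {q1, q6}.
Restricted to these states the transition graph has no cycle, so every accepting path has bounded length and L is finite.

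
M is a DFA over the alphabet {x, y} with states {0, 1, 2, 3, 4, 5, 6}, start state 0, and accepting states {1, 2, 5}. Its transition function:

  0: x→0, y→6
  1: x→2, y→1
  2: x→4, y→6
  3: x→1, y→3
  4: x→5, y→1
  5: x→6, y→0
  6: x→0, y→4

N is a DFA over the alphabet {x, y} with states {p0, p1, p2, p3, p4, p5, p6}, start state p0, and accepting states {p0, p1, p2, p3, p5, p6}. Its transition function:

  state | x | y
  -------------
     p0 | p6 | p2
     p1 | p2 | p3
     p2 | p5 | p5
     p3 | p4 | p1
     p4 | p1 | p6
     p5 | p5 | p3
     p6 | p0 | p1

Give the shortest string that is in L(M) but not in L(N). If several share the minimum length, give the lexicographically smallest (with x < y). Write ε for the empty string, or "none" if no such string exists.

xyyx

The string xyyx is accepted by M but not by N.
No shorter string lies in the difference, and xyyx is the lexicographically first length-4 string in L(M) \ L(N).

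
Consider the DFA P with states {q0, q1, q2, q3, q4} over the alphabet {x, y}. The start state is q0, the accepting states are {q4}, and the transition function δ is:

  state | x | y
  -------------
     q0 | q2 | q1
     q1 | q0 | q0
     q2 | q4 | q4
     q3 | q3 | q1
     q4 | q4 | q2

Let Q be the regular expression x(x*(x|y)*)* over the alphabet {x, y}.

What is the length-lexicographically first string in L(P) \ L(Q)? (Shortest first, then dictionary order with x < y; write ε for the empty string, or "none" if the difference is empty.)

yxxx

The string yxxx is accepted by P but not by Q.
No shorter string lies in the difference, and yxxx is the lexicographically first length-4 string in L(P) \ L(Q).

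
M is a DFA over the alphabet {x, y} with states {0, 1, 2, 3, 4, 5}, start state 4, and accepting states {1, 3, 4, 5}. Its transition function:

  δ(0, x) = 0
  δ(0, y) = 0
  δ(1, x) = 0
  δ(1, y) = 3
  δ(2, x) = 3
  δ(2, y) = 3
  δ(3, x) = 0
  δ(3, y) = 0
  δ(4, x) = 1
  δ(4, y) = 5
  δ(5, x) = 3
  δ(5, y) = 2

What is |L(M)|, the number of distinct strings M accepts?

The useful subgraph on states {1, 2, 3, 4, 5} is acyclic, so L(M) is finite; the longest accepting path visits 4 useful states, giving maximum string length 3.
Counting accepting paths from 4 by length: 1 of length 0, 2 of length 1, 2 of length 2, 2 of length 3. Total 7.

7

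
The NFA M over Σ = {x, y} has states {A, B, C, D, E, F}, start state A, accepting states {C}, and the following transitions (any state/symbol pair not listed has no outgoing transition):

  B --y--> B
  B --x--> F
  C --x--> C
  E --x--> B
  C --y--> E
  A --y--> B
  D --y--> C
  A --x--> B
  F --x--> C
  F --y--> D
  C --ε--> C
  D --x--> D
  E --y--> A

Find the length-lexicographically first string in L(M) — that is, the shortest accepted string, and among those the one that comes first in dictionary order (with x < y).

A breadth-first search from A reaches an accepting state first via the path A → B → F → C on input xxx.
No string of length < 3 is accepted (BFS exhausts all shorter strings without reaching an accepting state), and xxx is the lexicographically least accepting string of length 3.

xxx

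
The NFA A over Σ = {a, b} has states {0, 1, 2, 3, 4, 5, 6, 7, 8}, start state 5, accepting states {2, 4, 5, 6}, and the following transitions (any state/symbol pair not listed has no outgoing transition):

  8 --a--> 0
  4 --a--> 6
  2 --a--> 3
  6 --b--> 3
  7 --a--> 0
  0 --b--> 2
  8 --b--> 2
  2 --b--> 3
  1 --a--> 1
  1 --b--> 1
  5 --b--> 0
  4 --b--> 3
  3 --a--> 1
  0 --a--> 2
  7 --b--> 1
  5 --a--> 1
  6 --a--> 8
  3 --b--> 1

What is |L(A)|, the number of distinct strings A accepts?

3

The useful subgraph on states {0, 2, 5} is acyclic, so L(A) is finite; the longest accepting path visits 3 useful states, giving maximum string length 2.
Counting accepting paths from 5 by length: 1 of length 0, 2 of length 2. Total 3.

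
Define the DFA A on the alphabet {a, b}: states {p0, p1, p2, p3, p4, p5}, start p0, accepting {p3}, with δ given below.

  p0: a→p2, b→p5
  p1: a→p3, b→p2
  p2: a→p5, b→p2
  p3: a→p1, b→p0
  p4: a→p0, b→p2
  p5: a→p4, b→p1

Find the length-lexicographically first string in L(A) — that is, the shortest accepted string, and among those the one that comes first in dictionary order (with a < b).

bba

A breadth-first search from p0 reaches an accepting state first via the path p0 → p5 → p1 → p3 on input bba.
No string of length < 3 is accepted (BFS exhausts all shorter strings without reaching an accepting state), and bba is the lexicographically least accepting string of length 3.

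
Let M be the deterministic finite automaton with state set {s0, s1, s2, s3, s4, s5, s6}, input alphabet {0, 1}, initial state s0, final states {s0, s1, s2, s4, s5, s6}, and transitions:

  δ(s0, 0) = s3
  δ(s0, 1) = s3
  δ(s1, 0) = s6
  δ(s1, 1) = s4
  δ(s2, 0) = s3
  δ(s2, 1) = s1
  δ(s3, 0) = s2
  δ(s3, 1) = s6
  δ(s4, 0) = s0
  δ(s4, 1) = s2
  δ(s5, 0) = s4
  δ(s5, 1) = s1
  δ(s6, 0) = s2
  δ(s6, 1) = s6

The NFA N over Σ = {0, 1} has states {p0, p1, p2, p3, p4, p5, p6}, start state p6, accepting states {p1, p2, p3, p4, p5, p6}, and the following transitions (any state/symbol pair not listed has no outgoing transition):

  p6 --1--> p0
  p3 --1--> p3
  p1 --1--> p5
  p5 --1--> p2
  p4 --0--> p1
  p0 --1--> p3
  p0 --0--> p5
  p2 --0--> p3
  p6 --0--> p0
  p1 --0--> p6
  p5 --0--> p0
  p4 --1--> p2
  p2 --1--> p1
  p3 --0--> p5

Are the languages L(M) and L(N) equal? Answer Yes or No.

Exploring the product automaton M × N from the start pair (s0, p6), following both machines on each input symbol, reaches 6 state pairs: (s0, p6), (s3, p0), (s2, p5), (s6, p3), (s1, p2), (s4, p1).
M accepts in {s0, s1, s2, s4, s5, s6} and N accepts in {p1, p2, p3, p4, p5, p6}. In every reachable pair the two components are either both accepting — (s0, p6), (s2, p5), (s6, p3), (s1, p2), (s4, p1) — or both non-accepting, so no string is accepted by exactly one of the machines: L(M) \ L(N) and L(N) \ L(M) are both empty.
Hence every string is accepted by M iff it is accepted by N, and the two languages coincide.

Yes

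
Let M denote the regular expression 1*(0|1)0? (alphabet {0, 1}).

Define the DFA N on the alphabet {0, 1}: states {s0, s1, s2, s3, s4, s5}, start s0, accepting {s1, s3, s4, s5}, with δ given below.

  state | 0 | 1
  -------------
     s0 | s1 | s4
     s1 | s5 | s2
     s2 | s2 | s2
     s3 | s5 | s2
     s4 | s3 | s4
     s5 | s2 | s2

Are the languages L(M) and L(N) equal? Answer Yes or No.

Yes

Converting the expression M to a DFA (subset construction, then merging equivalent states) gives the minimal DFA with states {m0, m1, m2, m3, m4}, start state m0, accepting states {m1, m2, m3} and transitions m0: 0→m1, 1→m2; m1: 0→m3, 1→m4; m2: 0→m1, 1→m2; m3: 0→m4, 1→m4; m4: 0→m4, 1→m4.
Exploring the product automaton M × N from the start pair (m0, s0), following both machines on each input symbol, reaches 6 state pairs: (m0, s0), (m1, s1), (m2, s4), (m3, s5), (m4, s2), (m1, s3).
M accepts in {m1, m2, m3} and N accepts in {s1, s3, s4, s5}. In every reachable pair the two components are either both accepting — (m1, s1), (m2, s4), (m3, s5), (m1, s3) — or both non-accepting, so no string is accepted by exactly one of the machines: L(M) \ L(N) and L(N) \ L(M) are both empty.
Hence every string is accepted by M iff it is accepted by N, and the two languages coincide.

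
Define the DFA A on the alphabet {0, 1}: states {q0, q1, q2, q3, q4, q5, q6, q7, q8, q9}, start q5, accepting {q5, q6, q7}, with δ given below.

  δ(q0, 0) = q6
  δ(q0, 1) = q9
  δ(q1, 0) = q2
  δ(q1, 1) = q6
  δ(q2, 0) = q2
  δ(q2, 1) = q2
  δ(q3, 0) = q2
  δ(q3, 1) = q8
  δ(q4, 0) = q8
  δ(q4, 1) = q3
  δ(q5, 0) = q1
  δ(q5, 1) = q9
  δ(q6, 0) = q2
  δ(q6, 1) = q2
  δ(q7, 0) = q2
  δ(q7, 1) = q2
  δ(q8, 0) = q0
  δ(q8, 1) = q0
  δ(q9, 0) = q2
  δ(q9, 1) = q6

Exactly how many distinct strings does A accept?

3

The useful subgraph on states {q1, q5, q6, q9} is acyclic, so L(A) is finite; the longest accepting path visits 3 useful states, giving maximum string length 2.
Counting accepting paths from q5 by length: 1 of length 0, 2 of length 2. Total 3.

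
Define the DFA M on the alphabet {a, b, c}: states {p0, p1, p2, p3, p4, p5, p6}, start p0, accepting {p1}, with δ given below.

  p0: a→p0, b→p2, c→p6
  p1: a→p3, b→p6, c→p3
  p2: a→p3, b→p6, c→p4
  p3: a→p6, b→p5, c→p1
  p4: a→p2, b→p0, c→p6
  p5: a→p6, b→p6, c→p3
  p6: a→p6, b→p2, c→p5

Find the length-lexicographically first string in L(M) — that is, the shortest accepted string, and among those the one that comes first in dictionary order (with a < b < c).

bac

A breadth-first search from p0 reaches an accepting state first via the path p0 → p2 → p3 → p1 on input bac.
No string of length < 3 is accepted (BFS exhausts all shorter strings without reaching an accepting state), and bac is the lexicographically least accepting string of length 3.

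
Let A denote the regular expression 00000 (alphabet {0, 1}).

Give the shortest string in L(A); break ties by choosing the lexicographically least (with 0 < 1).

By inspection of the expression, no string of length less than 5 matches, and 00000 is the lexicographically first match of length 5.

00000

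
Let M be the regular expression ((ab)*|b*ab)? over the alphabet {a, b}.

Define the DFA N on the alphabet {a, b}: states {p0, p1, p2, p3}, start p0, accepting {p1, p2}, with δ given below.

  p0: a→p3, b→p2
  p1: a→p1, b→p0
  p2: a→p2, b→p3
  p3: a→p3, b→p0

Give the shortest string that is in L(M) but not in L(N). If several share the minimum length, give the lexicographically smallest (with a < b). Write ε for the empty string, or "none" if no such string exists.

The empty string ε is accepted by M but not by N.
Since ε is the unique shortest string, it is the required witness.

ε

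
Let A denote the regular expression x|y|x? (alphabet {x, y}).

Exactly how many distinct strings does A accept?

3

The expression has no Kleene star, so L(A) is finite. Expanding the alternatives gives {ε, x, y}.
That is 1 of length 0, 2 of length 1: 3 strings in all.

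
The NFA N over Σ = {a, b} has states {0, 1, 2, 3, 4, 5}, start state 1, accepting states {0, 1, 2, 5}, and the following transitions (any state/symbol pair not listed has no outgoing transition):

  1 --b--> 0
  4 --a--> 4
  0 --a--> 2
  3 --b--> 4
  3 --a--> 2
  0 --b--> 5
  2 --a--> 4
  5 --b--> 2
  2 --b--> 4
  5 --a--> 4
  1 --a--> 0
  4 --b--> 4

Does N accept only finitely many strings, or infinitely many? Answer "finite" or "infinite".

The useful states (reachable from 1 and able to reach an accepting state) are {0, 1, 2, 5}.
Restricted to these states the transition graph has no cycle, so every accepting path has bounded length and L is finite.

finite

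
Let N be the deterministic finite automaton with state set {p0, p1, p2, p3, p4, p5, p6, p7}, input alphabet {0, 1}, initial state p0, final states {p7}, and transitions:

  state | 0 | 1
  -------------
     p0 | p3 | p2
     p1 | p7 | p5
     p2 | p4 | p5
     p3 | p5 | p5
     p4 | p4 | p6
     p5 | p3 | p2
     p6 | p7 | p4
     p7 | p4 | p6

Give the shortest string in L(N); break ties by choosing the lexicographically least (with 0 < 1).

1010

A breadth-first search from p0 reaches an accepting state first via the path p0 → p2 → p4 → p6 → p7 on input 1010.
No string of length < 4 is accepted (BFS exhausts all shorter strings without reaching an accepting state), and 1010 is the lexicographically least accepting string of length 4.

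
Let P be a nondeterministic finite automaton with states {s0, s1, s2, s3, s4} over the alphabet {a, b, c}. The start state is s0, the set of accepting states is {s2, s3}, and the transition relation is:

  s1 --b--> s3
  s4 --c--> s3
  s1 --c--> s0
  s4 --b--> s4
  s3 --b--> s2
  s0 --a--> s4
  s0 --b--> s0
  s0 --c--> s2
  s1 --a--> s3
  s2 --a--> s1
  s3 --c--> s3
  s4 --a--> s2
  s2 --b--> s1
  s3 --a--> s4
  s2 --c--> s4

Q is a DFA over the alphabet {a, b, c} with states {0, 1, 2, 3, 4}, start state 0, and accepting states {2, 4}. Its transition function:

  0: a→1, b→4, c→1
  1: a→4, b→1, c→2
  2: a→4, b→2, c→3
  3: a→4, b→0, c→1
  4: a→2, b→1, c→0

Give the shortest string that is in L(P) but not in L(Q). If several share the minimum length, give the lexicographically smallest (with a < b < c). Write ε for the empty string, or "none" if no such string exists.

c

The string c is accepted by P but not by Q.
No shorter string lies in the difference, and c is the lexicographically first length-1 string in L(P) \ L(Q).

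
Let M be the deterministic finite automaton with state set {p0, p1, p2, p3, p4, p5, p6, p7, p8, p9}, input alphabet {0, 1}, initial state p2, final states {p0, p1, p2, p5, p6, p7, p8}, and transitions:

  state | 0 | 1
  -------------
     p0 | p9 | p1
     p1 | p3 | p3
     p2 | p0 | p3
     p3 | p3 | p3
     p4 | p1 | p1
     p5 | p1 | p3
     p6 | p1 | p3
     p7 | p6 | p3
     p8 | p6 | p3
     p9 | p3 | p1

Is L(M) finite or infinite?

The useful states (reachable from p2 and able to reach an accepting state) are {p0, p1, p2, p9}.
Restricted to these states the transition graph has no cycle, so every accepting path has bounded length and L is finite.

finite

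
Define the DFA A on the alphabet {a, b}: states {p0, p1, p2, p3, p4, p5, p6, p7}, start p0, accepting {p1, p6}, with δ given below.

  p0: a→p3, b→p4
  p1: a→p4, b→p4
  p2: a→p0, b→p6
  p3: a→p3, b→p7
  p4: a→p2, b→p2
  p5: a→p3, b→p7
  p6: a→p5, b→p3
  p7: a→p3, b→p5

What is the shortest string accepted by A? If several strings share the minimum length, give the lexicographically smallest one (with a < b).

A breadth-first search from p0 reaches an accepting state first via the path p0 → p4 → p2 → p6 on input bab.
No string of length < 3 is accepted (BFS exhausts all shorter strings without reaching an accepting state), and bab is the lexicographically least accepting string of length 3.

bab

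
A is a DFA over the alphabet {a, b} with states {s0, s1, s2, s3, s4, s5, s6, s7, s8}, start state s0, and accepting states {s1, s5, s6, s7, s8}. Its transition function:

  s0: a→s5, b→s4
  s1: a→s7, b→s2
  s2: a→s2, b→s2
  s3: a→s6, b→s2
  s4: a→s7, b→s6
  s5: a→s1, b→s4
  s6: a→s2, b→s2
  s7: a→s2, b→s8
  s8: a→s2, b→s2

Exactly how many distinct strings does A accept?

The useful subgraph on states {s0, s1, s4, s5, s6, s7, s8} is acyclic, so L(A) is finite; the longest accepting path visits 5 useful states, giving maximum string length 4.
Counting accepting paths from s0 by length: 1 of length 1, 3 of length 2, 4 of length 3, 2 of length 4. Total 10.

10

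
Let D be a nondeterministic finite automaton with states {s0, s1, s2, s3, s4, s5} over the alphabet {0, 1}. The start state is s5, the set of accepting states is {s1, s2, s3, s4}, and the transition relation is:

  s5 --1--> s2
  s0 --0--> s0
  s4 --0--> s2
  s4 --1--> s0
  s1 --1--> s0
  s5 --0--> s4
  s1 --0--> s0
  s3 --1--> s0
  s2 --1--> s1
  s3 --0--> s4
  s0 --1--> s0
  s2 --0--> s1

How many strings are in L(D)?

7

The useful subgraph on states {s1, s2, s4, s5} is acyclic, so L(D) is finite; the longest accepting path visits 4 useful states, giving maximum string length 3.
Counting accepting paths from s5 by length: 2 of length 1, 3 of length 2, 2 of length 3. Total 7.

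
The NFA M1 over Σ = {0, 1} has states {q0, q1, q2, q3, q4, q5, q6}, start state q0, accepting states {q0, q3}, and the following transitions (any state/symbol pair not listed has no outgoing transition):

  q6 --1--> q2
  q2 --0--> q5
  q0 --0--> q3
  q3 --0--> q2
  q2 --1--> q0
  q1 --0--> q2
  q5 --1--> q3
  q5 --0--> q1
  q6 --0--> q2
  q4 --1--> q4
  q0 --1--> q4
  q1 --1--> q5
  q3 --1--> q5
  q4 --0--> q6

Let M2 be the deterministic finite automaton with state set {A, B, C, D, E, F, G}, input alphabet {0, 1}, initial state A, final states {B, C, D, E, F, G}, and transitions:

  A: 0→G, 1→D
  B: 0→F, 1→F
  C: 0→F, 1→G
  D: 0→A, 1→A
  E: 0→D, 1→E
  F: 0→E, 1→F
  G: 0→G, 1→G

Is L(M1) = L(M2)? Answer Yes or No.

No

The empty string ε is accepted by M1 but rejected by M2.
So L(M1) ≠ L(M2).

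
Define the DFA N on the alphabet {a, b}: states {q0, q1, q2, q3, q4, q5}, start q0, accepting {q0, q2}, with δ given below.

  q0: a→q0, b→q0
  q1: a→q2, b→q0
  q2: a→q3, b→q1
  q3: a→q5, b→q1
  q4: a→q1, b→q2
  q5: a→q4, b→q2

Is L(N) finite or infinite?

State q0 is reachable from the start and can reach an accepting state, and it lies on the cycle q0 → q0.
Traversing that cycle any number of times yields accepted strings of unbounded length, so the language is infinite.

infinite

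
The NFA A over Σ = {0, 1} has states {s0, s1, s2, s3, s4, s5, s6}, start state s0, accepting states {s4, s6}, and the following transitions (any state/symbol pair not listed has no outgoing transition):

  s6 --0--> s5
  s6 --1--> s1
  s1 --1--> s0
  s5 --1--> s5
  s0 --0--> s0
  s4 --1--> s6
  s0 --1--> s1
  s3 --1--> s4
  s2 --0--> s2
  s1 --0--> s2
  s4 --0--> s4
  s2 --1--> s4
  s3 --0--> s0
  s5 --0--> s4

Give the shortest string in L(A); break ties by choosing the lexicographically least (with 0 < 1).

A breadth-first search from s0 reaches an accepting state first via the path s0 → s1 → s2 → s4 on input 101.
No string of length < 3 is accepted (BFS exhausts all shorter strings without reaching an accepting state), and 101 is the lexicographically least accepting string of length 3.

101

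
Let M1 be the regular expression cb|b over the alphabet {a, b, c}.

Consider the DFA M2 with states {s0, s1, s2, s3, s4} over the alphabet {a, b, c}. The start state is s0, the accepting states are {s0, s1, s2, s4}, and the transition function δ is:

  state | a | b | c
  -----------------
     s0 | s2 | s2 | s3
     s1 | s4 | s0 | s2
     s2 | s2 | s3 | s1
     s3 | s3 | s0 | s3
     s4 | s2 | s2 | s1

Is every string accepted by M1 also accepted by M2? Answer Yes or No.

Converting the expression M1 to a DFA (subset construction, then merging equivalent states) gives the minimal DFA with states {r0, r1, r2, r3}, start state r0, accepting states {r2} and transitions r0: a→r1, b→r2, c→r3; r1: a→r1, b→r1, c→r1; r2: a→r1, b→r1, c→r1; r3: a→r1, b→r2, c→r1.
Exploring the product automaton M1 × M2 from the start pair (r0, s0), following both machines on each input symbol, reaches 9 state pairs: (r0, s0), (r1, s2), (r2, s2), (r3, s3), (r1, s3), (r1, s1), (r2, s0), (r1, s0), (r1, s4).
M1 accepts in {r2} and M2 accepts in {s0, s1, s2, s4}. The reachable pairs whose M1-component is accepting are (r2, s2), (r2, s0); in each of them the M2-component is accepting too, so the product for L(M1) \ L(M2) (M1-component accepting, M2-component rejecting) has no reachable accepting pair and the difference is empty.
Hence every string in L(M1) is also in L(M2).

Yes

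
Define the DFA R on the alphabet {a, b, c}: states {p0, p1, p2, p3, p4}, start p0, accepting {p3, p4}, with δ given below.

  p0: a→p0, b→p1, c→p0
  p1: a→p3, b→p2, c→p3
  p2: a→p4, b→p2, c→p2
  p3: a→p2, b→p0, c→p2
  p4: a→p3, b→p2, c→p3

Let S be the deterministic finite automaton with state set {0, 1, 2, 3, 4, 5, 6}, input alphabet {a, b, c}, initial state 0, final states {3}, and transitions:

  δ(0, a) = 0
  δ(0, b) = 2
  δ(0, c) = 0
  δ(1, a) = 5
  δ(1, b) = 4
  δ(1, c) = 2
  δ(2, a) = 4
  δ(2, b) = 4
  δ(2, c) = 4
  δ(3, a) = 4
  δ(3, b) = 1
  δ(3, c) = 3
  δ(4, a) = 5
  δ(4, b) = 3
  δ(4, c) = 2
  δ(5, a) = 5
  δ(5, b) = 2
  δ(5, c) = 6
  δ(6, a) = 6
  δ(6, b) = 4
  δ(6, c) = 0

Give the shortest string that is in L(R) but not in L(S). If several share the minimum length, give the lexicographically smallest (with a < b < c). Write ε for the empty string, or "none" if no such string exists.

ba

The string ba is accepted by R but not by S.
No shorter string lies in the difference, and ba is the lexicographically first length-2 string in L(R) \ L(S).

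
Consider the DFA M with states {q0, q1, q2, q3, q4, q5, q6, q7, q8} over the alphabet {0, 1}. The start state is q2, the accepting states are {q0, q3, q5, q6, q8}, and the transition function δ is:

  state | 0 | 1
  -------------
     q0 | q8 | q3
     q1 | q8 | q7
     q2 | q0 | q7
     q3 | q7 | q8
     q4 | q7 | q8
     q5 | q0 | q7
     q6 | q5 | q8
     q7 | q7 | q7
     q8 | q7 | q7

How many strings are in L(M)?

The useful subgraph on states {q0, q2, q3, q8} is acyclic, so L(M) is finite; the longest accepting path visits 4 useful states, giving maximum string length 3.
Counting accepting paths from q2 by length: 1 of length 1, 2 of length 2, 1 of length 3. Total 4.

4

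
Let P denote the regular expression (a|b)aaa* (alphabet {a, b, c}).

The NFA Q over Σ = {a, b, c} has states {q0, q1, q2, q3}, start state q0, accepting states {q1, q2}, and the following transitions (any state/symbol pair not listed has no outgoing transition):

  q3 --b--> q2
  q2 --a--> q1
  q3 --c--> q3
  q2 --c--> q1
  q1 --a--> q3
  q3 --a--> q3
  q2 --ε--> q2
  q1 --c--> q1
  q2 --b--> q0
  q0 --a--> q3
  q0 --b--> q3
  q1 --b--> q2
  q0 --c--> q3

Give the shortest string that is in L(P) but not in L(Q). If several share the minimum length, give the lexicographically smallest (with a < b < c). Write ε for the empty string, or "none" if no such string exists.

aaa

The string aaa is accepted by P but not by Q.
No shorter string lies in the difference, and aaa is the lexicographically first length-3 string in L(P) \ L(Q).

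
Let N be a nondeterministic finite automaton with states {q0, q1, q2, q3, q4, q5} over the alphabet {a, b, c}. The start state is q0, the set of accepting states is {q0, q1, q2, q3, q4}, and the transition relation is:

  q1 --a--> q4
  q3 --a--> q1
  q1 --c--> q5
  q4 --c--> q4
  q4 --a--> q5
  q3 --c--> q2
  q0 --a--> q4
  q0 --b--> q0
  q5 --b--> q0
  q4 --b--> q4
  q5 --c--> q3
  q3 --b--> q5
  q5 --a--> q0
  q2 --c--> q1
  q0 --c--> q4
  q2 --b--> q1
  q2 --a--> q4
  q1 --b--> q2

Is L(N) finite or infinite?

State q0 is reachable from the start and can reach an accepting state, and it lies on the cycle q0 → q0.
Traversing that cycle any number of times yields accepted strings of unbounded length, so the language is infinite.

infinite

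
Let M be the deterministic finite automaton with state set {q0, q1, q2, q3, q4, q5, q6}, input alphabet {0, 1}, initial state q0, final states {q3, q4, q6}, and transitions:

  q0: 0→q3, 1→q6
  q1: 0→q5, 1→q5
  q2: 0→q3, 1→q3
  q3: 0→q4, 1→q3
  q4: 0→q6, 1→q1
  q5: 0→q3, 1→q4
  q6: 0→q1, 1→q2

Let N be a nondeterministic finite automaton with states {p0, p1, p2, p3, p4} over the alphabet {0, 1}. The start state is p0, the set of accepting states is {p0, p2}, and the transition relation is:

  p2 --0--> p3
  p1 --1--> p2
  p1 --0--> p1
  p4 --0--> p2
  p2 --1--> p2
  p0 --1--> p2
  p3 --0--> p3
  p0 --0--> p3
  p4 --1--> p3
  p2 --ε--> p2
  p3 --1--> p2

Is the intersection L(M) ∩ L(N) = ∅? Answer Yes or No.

No

The string 1 is accepted by both M and N.
Hence L(M) ∩ L(N) ≠ ∅.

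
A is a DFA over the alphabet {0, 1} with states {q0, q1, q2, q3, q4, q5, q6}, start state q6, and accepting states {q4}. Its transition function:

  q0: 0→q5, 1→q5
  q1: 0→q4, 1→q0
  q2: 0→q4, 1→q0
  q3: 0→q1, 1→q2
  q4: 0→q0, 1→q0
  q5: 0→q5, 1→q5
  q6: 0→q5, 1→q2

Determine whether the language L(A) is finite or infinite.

finite

The useful states (reachable from q6 and able to reach an accepting state) are {q2, q4, q6}.
Restricted to these states the transition graph has no cycle, so every accepting path has bounded length and L is finite.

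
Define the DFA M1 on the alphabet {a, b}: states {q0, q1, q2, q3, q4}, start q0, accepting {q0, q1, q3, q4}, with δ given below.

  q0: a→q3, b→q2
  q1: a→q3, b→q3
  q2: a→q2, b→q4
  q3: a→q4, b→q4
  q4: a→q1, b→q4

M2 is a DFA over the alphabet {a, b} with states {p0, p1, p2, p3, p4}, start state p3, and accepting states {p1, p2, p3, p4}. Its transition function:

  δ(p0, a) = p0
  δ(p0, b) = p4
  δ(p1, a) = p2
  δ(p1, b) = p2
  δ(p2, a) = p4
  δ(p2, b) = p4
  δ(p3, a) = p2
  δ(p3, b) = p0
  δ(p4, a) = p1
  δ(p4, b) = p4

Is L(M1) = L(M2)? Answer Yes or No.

Exploring the product automaton M1 × M2 from the start pair (q0, p3), following both machines on each input symbol, reaches 5 state pairs: (q0, p3), (q3, p2), (q2, p0), (q4, p4), (q1, p1).
M1 accepts in {q0, q1, q3, q4} and M2 accepts in {p1, p2, p3, p4}. In every reachable pair the two components are either both accepting — (q0, p3), (q3, p2), (q4, p4), (q1, p1) — or both non-accepting, so no string is accepted by exactly one of the machines: L(M1) \ L(M2) and L(M2) \ L(M1) are both empty.
Hence every string is accepted by M1 iff it is accepted by M2, and the two languages coincide.

Yes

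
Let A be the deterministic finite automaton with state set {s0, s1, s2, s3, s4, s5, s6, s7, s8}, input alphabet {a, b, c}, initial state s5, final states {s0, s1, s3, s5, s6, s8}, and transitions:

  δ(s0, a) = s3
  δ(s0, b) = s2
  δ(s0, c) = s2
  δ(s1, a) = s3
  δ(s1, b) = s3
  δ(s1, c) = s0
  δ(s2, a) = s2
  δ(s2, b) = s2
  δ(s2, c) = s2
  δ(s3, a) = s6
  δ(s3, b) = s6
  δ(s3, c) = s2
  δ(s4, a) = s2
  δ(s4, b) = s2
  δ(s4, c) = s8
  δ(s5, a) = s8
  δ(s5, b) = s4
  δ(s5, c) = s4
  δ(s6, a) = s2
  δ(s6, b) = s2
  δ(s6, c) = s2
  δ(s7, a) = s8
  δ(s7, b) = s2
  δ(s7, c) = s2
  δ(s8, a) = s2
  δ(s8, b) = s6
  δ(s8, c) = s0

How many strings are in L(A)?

19

The useful subgraph on states {s0, s3, s4, s5, s6, s8} is acyclic, so L(A) is finite; the longest accepting path visits 6 useful states, giving maximum string length 5.
Counting accepting paths from s5 by length: 1 of length 0, 1 of length 1, 4 of length 2, 5 of length 3, 4 of length 4, 4 of length 5. Total 19.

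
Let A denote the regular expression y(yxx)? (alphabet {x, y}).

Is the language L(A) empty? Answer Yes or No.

The string y matches the expression, so it belongs to L(A).
Since L(A) contains at least one string, it is not empty.

No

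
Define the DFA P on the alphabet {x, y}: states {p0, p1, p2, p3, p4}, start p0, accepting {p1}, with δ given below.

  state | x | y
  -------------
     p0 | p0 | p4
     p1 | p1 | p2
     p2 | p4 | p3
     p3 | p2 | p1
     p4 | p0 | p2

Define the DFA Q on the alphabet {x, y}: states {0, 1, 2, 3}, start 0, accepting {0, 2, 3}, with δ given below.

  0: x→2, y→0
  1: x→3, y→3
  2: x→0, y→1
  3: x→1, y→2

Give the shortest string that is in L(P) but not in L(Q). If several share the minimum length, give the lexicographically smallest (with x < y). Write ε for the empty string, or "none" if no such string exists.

The string xyyyy is accepted by P but not by Q.
No shorter string lies in the difference, and xyyyy is the lexicographically first length-5 string in L(P) \ L(Q).

xyyyy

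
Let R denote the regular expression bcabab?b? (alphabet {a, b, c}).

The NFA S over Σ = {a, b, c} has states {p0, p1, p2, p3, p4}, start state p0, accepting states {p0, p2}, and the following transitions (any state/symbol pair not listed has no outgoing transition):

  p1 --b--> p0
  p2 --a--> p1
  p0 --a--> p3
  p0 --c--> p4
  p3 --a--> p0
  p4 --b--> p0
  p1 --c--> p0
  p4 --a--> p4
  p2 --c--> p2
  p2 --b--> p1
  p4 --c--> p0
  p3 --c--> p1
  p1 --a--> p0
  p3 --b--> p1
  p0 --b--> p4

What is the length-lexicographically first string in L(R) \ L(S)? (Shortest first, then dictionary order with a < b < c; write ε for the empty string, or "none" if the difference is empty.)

The string bcabab is accepted by R but not by S.
No shorter string lies in the difference, and bcabab is the lexicographically first length-6 string in L(R) \ L(S).

bcabab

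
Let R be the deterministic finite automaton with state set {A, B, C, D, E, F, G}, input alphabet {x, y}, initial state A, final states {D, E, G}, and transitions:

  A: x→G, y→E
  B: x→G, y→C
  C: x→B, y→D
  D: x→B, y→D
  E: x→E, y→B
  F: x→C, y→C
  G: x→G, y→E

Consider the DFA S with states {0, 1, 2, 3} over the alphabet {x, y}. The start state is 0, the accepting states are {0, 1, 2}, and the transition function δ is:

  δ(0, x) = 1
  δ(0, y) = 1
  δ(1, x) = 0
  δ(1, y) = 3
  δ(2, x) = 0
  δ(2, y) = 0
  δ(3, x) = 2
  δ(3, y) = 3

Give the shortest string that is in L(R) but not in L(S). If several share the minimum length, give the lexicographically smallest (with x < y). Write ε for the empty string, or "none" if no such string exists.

xy

The string xy is accepted by R but not by S.
No shorter string lies in the difference, and xy is the lexicographically first length-2 string in L(R) \ L(S).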